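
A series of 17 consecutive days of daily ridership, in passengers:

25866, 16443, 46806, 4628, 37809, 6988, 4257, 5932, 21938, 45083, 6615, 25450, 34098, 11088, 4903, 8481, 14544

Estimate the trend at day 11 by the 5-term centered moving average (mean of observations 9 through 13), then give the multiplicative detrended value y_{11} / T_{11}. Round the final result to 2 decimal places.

Trend T_11 = (21938 + 45083 + 6615 + 25450 + 34098) / 5 = 133184/5 = 26636.8000
Ratio to trend: 6615 / 26636.8000 = 0.25

0.25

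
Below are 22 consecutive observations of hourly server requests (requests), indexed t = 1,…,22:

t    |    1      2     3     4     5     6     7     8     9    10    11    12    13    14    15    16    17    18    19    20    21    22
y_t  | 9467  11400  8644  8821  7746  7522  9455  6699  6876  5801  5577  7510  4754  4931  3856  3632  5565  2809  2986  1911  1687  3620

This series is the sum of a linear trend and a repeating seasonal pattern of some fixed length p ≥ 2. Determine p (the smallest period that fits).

First differences y_{t+1} − y_t: 1933, -2756, 177, -1075, -224, 1933, -2756, 177, -1075, -224, 1933, -2756, …
The difference pattern repeats every 5 terms and not for any smaller step, so p = 5.

5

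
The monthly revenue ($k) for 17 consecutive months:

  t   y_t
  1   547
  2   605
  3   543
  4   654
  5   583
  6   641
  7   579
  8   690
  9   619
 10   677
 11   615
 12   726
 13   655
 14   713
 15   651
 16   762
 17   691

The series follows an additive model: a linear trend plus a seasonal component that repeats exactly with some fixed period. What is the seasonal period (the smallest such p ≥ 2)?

First differences y_{t+1} − y_t: 58, -62, 111, -71, 58, -62, 111, -71, 58, -62, …
The difference pattern repeats every 4 terms and not for any smaller step, so p = 4.

4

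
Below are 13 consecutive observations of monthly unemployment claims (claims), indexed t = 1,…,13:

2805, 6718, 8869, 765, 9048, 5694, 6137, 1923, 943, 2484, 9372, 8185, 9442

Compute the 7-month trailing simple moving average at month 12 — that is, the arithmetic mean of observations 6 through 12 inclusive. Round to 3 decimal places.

Sum of periods 6–12: 5694 + 6137 + 1923 + 943 + 2484 + 9372 + 8185 = 34738
Divide by 7: 34738 / 7 = 4962.571

4962.571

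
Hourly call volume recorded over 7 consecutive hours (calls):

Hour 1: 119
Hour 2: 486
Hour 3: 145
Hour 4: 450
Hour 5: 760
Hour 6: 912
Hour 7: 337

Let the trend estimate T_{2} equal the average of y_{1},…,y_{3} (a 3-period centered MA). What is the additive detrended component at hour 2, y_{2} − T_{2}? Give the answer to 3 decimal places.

236.000

Trend T_2 = (119 + 486 + 145) / 3 = 750/3 = 250.00000
Detrended value: 486 − 250.00000 = 236.000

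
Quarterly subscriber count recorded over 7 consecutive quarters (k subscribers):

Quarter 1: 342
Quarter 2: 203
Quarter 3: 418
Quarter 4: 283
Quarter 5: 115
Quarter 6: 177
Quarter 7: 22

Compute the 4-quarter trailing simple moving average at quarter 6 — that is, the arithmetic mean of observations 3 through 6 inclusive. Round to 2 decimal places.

248.25

Sum of periods 3–6: 418 + 283 + 115 + 177 = 993
Divide by 4: 993 / 4 = 248.25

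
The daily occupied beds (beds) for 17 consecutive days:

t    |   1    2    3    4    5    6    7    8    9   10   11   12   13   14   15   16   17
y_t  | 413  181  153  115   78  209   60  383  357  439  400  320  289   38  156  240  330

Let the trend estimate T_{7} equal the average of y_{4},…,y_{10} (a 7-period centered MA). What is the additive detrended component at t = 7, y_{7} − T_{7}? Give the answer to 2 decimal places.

-174.43

Trend T_7 = (115 + 78 + 209 + 60 + 383 + 357 + 439) / 7 = 1641/7 = 234.4286
Detrended value: 60 − 234.4286 = -174.43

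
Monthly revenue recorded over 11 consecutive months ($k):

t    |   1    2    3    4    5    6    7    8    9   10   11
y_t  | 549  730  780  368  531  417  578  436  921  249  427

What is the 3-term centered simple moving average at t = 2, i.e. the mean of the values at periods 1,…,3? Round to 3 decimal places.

686.333

Sum of periods 1–3: 549 + 730 + 780 = 2059
Divide by 3: 2059 / 3 = 686.333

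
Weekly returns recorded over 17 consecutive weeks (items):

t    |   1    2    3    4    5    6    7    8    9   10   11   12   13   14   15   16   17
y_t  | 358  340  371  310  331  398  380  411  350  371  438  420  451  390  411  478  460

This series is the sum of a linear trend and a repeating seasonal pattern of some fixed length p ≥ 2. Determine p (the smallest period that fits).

First differences y_{t+1} − y_t: -18, 31, -61, 21, 67, -18, 31, -61, 21, 67, -18, 31, …
The difference pattern repeats every 5 terms and not for any smaller step, so p = 5.

5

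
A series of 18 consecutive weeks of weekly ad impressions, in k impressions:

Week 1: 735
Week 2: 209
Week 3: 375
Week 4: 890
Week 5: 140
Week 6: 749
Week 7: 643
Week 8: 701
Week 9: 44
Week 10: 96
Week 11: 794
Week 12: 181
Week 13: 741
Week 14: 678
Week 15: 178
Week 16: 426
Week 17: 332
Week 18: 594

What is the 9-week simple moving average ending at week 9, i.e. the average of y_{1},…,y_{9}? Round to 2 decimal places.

498.44

Sum of periods 1–9: 735 + 209 + 375 + 890 + 140 + 749 + 643 + 701 + 44 = 4486
Divide by 9: 4486 / 9 = 498.44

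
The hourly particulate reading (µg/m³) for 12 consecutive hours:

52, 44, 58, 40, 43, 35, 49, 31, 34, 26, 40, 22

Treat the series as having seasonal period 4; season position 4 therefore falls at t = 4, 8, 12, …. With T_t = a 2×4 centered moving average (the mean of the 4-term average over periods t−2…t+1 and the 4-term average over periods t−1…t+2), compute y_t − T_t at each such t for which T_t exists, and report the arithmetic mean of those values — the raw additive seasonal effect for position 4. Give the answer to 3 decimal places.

Season position 4 occurs at t = 4, 8 (where T_t is defined).
t=4: T_4 = 45.12500; y_4 − T_4 = 40 − 45.12500 = -5.12500
t=8: T_8 = 36.12500; y_8 − T_8 = 31 − 36.12500 = -5.12500
Mean deviation: (-5.12500 + -5.12500) / 2 = -5.125

-5.125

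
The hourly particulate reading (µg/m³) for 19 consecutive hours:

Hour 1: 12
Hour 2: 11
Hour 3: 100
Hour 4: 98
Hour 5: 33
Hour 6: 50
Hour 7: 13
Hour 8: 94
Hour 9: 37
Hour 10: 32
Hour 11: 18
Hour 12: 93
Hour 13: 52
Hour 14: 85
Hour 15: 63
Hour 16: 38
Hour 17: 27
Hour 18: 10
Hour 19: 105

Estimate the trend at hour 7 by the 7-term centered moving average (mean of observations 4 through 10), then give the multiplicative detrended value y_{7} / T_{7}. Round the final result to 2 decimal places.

Trend T_7 = (98 + 33 + 50 + 13 + 94 + 37 + 32) / 7 = 357/7 = 51.0000
Ratio to trend: 13 / 51.0000 = 0.25

0.25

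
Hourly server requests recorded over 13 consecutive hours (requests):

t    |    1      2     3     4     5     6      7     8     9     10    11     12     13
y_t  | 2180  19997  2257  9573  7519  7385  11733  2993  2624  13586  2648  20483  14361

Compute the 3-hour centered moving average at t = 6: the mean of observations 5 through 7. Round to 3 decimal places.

Sum of periods 5–7: 7519 + 7385 + 11733 = 26637
Divide by 3: 26637 / 3 = 8879.000

8879.000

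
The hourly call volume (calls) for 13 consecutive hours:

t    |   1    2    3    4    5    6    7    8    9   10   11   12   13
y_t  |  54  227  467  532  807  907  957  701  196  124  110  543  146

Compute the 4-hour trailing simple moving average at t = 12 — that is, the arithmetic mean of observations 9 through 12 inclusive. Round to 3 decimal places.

243.250

Sum of periods 9–12: 196 + 124 + 110 + 543 = 973
Divide by 4: 973 / 4 = 243.250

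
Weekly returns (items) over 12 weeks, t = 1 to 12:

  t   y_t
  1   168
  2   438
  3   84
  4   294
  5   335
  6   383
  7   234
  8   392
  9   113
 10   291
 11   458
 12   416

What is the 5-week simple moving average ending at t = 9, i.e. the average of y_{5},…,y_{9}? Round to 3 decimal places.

291.400

Sum of periods 5–9: 335 + 383 + 234 + 392 + 113 = 1457
Divide by 5: 1457 / 5 = 291.400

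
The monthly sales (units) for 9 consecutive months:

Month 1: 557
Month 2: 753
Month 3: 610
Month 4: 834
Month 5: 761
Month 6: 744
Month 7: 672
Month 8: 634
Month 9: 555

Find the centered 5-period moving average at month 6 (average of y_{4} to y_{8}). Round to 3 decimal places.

Sum of periods 4–8: 834 + 761 + 744 + 672 + 634 = 3645
Divide by 5: 3645 / 5 = 729.000

729.000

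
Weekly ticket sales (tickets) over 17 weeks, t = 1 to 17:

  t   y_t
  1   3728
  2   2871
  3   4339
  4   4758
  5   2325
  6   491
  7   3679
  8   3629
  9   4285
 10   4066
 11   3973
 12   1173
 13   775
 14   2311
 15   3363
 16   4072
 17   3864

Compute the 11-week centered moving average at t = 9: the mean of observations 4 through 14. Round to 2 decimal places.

Sum of periods 4–14: 4758 + 2325 + 491 + 3679 + 3629 + 4285 + 4066 + 3973 + 1173 + 775 + 2311 = 31465
Divide by 11: 31465 / 11 = 2860.45

2860.45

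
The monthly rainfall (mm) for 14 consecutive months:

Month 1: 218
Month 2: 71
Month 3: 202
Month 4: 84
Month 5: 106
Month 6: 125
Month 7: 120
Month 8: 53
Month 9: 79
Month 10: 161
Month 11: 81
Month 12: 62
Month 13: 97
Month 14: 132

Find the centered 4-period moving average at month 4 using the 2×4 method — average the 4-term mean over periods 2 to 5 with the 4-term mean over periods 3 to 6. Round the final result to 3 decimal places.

122.500

Sum over 2–5: 71 + 202 + 84 + 106 = 463
Sum over 3–6: 202 + 84 + 106 + 125 = 517
CMA at t=4 = (463 + 517) / (2·4) = 980 / 8 = 122.500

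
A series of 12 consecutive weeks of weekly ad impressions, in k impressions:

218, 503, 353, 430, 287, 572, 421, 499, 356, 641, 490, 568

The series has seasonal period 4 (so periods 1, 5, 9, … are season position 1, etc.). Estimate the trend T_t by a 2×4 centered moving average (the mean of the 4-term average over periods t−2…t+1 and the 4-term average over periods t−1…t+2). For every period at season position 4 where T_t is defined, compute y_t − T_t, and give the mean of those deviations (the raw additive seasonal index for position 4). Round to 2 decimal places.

Season position 4 occurs at t = 4, 8 (where T_t is defined).
t=4: T_4 = 401.8750; y_4 − T_4 = 430 − 401.8750 = 28.1250
t=8: T_8 = 470.6250; y_8 − T_8 = 499 − 470.6250 = 28.3750
Mean deviation: (28.1250 + 28.3750) / 2 = 28.25

28.25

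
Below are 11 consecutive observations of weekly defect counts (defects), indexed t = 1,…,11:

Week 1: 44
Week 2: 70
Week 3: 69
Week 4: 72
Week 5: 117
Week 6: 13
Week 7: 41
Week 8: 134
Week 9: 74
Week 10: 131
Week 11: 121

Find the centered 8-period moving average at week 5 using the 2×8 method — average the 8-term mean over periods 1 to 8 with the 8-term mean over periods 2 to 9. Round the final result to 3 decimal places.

Sum over 1–8: 44 + 70 + 69 + 72 + 117 + 13 + 41 + 134 = 560
Sum over 2–9: 70 + 69 + 72 + 117 + 13 + 41 + 134 + 74 = 590
CMA at t=5 = (560 + 590) / (2·8) = 1150 / 16 = 71.875

71.875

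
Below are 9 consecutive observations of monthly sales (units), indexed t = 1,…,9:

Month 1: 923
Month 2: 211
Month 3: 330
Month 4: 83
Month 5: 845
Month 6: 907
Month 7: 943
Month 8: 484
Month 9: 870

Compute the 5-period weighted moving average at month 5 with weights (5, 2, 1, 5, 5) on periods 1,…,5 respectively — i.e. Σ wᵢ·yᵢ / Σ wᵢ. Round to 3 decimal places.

555.944

Weighted sum: 5·923 + 2·211 + 1·330 + 5·83 + 5·845 = 4615 + 422 + 330 + 415 + 4225 = 10007
Weight total: 5 + 2 + 1 + 5 + 5 = 18
WMA = 10007 / 18 = 555.944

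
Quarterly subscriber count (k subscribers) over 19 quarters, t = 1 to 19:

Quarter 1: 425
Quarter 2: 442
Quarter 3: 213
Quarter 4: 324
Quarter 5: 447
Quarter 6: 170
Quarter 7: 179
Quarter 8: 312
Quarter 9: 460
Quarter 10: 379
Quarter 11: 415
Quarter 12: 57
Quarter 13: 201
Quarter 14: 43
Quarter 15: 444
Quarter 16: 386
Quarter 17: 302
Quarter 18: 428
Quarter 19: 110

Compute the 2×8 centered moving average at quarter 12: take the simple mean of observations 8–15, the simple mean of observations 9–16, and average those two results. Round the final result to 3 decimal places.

293.500

Sum over 8–15: 312 + 460 + 379 + 415 + 57 + 201 + 43 + 444 = 2311
Sum over 9–16: 460 + 379 + 415 + 57 + 201 + 43 + 444 + 386 = 2385
CMA at t=12 = (2311 + 2385) / (2·8) = 4696 / 16 = 293.500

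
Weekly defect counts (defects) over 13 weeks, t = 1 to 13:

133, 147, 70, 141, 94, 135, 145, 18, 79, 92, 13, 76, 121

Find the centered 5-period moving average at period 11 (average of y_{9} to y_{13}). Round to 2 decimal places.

76.20

Sum of periods 9–13: 79 + 92 + 13 + 76 + 121 = 381
Divide by 5: 381 / 5 = 76.20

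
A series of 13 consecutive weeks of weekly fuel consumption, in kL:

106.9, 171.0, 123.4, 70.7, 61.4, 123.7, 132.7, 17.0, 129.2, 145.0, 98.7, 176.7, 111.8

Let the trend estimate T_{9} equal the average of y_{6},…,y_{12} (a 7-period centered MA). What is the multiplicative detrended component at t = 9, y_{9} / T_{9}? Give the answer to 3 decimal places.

Trend T_9 = (123.7 + 132.7 + 17.0 + 129.2 + 145.0 + 98.7 + 176.7) / 7 = 823.0/7 = 117.57143
Ratio to trend: 129.2 / 117.57143 = 1.099

1.099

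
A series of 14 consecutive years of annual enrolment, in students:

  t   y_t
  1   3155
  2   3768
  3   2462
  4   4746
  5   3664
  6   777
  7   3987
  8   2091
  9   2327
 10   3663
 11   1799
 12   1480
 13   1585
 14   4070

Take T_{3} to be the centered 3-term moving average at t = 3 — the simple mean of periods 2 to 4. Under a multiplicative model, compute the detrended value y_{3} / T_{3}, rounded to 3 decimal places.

Trend T_3 = (3768 + 2462 + 4746) / 3 = 10976/3 = 3658.66667
Ratio to trend: 2462 / 3658.66667 = 0.673

0.673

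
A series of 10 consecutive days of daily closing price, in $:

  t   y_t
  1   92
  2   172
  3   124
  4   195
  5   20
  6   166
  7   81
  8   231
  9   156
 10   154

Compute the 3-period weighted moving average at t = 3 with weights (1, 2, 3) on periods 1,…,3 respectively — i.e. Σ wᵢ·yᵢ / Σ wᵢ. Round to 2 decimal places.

Weighted sum: 1·92 + 2·172 + 3·124 = 92 + 344 + 372 = 808
Weight total: 1 + 2 + 3 = 6
WMA = 808 / 6 = 134.67

134.67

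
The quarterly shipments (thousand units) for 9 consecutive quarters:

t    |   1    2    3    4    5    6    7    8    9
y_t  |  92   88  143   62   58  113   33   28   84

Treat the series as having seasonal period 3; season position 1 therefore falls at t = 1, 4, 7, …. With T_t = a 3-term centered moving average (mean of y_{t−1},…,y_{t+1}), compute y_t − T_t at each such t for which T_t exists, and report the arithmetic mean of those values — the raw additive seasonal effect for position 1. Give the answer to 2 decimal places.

Season position 1 occurs at t = 4, 7 (where T_t is defined).
t=4: T_4 = 87.6667; y_4 − T_4 = 62 − 87.6667 = -25.6667
t=7: T_7 = 58.0000; y_7 − T_7 = 33 − 58.0000 = -25.0000
Mean deviation: (-25.6667 + -25.0000) / 2 = -25.33

-25.33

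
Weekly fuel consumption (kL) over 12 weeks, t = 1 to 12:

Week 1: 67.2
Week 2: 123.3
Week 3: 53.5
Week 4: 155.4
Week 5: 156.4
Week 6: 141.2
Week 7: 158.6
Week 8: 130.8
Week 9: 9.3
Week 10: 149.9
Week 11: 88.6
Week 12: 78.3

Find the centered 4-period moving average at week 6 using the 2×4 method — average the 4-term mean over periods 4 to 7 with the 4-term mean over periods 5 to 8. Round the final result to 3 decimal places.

Sum over 4–7: 155.4 + 156.4 + 141.2 + 158.6 = 611.6
Sum over 5–8: 156.4 + 141.2 + 158.6 + 130.8 = 587.0
CMA at t=6 = (611.6 + 587.0) / (2·4) = 1198.6 / 8 = 149.825

149.825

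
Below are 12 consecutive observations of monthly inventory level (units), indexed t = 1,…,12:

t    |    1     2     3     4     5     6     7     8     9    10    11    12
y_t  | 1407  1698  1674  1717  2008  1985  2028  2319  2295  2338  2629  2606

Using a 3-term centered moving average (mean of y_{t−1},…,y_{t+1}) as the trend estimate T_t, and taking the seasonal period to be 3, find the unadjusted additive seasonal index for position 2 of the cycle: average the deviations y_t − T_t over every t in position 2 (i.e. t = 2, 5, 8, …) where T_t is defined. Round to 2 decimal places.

104.83

Season position 2 occurs at t = 2, 5, 8, 11 (where T_t is defined).
t=2: T_2 = 1593.0000; y_2 − T_2 = 1698 − 1593.0000 = 105.0000
t=5: T_5 = 1903.3333; y_5 − T_5 = 2008 − 1903.3333 = 104.6667
t=8: T_8 = 2214.0000; y_8 − T_8 = 2319 − 2214.0000 = 105.0000
t=11: T_11 = 2524.3333; y_11 − T_11 = 2629 − 2524.3333 = 104.6667
Mean deviation: (105.0000 + 104.6667 + 105.0000 + 104.6667) / 4 = 104.83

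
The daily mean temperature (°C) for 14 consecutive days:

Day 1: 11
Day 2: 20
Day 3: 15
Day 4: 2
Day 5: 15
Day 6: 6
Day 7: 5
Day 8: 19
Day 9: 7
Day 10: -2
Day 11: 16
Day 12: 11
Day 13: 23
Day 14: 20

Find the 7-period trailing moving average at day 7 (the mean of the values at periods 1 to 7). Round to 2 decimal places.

Sum of periods 1–7: 11 + 20 + 15 + 2 + 15 + 6 + 5 = 74
Divide by 7: 74 / 7 = 10.57

10.57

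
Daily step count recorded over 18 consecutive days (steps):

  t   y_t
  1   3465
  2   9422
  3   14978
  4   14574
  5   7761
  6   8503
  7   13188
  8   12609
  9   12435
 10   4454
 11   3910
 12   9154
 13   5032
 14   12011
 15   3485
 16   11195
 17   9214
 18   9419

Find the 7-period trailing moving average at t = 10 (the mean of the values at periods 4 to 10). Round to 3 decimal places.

Sum of periods 4–10: 14574 + 7761 + 8503 + 13188 + 12609 + 12435 + 4454 = 73524
Divide by 7: 73524 / 7 = 10503.429

10503.429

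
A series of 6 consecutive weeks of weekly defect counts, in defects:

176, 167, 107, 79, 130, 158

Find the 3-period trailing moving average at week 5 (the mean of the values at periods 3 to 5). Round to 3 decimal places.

105.333

Sum of periods 3–5: 107 + 79 + 130 = 316
Divide by 3: 316 / 3 = 105.333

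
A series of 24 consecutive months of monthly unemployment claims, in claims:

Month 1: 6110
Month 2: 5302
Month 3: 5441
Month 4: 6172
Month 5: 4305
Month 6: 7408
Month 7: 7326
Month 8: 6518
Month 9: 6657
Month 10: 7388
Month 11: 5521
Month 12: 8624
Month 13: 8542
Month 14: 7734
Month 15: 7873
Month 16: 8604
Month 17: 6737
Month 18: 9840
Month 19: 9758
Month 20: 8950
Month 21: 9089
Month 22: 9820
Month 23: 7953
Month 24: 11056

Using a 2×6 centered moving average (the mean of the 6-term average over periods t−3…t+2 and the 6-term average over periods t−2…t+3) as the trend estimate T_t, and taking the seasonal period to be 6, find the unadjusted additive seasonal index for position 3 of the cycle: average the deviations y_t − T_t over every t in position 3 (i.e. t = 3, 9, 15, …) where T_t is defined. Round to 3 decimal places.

Season position 3 occurs at t = 9, 15, 21 (where T_t is defined).
t=9: T_9 = 6904.33333; y_9 − T_9 = 6657 − 6904.33333 = -247.33333
t=15: T_15 = 8120.33333; y_15 − T_15 = 7873 − 8120.33333 = -247.33333
t=21: T_21 = 9336.33333; y_21 − T_21 = 9089 − 9336.33333 = -247.33333
Mean deviation: (-247.33333 + -247.33333 + -247.33333) / 3 = -247.333

-247.333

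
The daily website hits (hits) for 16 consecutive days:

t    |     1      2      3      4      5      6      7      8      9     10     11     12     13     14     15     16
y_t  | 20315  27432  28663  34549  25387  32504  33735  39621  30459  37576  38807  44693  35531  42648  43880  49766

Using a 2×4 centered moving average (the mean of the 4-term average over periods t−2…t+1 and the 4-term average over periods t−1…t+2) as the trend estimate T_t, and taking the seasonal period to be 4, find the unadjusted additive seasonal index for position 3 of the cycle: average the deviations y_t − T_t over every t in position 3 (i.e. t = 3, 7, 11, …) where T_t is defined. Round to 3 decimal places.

289.250

Season position 3 occurs at t = 3, 7, 11 (where T_t is defined).
t=3: T_3 = 28373.75000; y_3 − T_3 = 28663 − 28373.75000 = 289.25000
t=7: T_7 = 33445.75000; y_7 − T_7 = 33735 − 33445.75000 = 289.25000
t=11: T_11 = 38517.75000; y_11 − T_11 = 38807 − 38517.75000 = 289.25000
Mean deviation: (289.25000 + 289.25000 + 289.25000) / 3 = 289.250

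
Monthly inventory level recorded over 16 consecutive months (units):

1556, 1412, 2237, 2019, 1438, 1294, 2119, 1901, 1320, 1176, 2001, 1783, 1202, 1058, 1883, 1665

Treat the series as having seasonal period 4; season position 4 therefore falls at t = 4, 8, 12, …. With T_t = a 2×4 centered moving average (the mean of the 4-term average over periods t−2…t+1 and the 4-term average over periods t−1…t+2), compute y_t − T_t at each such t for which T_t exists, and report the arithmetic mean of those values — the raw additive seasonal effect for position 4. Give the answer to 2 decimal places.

257.25

Season position 4 occurs at t = 4, 8, 12 (where T_t is defined).
t=4: T_4 = 1761.7500; y_4 − T_4 = 2019 − 1761.7500 = 257.2500
t=8: T_8 = 1643.7500; y_8 − T_8 = 1901 − 1643.7500 = 257.2500
t=12: T_12 = 1525.7500; y_12 − T_12 = 1783 − 1525.7500 = 257.2500
Mean deviation: (257.2500 + 257.2500 + 257.2500) / 3 = 257.25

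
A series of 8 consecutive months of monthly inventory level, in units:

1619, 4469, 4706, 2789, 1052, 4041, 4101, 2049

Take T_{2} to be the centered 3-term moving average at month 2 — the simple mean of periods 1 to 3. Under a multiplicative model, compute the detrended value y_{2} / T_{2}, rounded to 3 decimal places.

1.242

Trend T_2 = (1619 + 4469 + 4706) / 3 = 10794/3 = 3598.00000
Ratio to trend: 4469 / 3598.00000 = 1.242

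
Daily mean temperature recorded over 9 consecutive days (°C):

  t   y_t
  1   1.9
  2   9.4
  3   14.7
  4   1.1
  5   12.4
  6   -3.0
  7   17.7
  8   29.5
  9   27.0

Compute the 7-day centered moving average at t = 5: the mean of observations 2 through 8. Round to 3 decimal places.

11.686

Sum of periods 2–8: 9.4 + 14.7 + 1.1 + 12.4 + (-3.0) + 17.7 + 29.5 = 81.8
Divide by 7: 81.8 / 7 = 11.686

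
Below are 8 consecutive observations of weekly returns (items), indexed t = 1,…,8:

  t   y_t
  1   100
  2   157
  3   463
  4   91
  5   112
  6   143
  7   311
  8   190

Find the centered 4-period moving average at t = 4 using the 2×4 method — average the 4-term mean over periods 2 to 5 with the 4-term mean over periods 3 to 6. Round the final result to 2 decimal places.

204.00

Sum over 2–5: 157 + 463 + 91 + 112 = 823
Sum over 3–6: 463 + 91 + 112 + 143 = 809
CMA at t=4 = (823 + 809) / (2·4) = 1632 / 8 = 204.00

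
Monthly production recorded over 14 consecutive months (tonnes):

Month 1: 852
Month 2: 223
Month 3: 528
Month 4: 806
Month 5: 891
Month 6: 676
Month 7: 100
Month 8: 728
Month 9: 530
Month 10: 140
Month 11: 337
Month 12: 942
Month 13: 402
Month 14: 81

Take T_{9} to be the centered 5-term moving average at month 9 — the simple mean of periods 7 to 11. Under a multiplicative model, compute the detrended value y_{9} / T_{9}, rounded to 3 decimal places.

1.444

Trend T_9 = (100 + 728 + 530 + 140 + 337) / 5 = 1835/5 = 367.00000
Ratio to trend: 530 / 367.00000 = 1.444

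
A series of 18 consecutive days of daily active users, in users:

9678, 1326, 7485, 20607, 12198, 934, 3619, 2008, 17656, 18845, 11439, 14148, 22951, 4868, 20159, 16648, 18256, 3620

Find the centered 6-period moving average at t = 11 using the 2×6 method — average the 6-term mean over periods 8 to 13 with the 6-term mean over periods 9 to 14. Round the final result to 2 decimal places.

14746.17

Sum over 8–13: 2008 + 17656 + 18845 + 11439 + 14148 + 22951 = 87047
Sum over 9–14: 17656 + 18845 + 11439 + 14148 + 22951 + 4868 = 89907
CMA at t=11 = (87047 + 89907) / (2·6) = 176954 / 12 = 14746.17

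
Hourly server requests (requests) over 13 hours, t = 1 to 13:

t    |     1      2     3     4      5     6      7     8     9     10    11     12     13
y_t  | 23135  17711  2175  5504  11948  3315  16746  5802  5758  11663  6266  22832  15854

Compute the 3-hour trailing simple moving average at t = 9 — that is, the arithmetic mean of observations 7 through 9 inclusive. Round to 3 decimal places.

Sum of periods 7–9: 16746 + 5802 + 5758 = 28306
Divide by 3: 28306 / 3 = 9435.333

9435.333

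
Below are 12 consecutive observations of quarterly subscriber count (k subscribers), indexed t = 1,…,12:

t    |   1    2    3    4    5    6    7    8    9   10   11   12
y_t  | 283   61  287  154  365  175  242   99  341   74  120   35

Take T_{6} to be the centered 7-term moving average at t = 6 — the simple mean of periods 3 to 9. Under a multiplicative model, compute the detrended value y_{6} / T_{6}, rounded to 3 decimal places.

Trend T_6 = (287 + 154 + 365 + 175 + 242 + 99 + 341) / 7 = 1663/7 = 237.57143
Ratio to trend: 175 / 237.57143 = 0.737

0.737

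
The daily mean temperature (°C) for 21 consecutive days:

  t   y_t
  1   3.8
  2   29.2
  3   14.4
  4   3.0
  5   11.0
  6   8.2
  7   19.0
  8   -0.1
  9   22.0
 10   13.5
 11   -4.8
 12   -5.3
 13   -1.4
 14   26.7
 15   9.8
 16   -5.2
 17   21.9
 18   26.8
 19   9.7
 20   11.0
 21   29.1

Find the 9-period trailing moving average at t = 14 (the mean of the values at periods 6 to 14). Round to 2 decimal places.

Sum of periods 6–14: 8.2 + 19.0 + (-0.1) + 22.0 + 13.5 + (-4.8) + (-5.3) + (-1.4) + 26.7 = 77.8
Divide by 9: 77.8 / 9 = 8.64

8.64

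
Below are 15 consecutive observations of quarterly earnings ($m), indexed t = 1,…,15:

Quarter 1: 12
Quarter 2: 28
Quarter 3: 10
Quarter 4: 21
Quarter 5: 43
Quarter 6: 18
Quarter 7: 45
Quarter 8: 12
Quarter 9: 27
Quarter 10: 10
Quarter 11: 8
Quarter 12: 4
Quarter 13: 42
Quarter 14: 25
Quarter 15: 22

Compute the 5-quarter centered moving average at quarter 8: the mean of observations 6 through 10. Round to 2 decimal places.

Sum of periods 6–10: 18 + 45 + 12 + 27 + 10 = 112
Divide by 5: 112 / 5 = 22.40

22.40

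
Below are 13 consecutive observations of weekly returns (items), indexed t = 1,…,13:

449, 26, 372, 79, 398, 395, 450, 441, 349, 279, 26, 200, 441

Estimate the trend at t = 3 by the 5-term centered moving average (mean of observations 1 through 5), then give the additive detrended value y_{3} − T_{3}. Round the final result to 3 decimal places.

Trend T_3 = (449 + 26 + 372 + 79 + 398) / 5 = 1324/5 = 264.80000
Detrended value: 372 − 264.80000 = 107.200

107.200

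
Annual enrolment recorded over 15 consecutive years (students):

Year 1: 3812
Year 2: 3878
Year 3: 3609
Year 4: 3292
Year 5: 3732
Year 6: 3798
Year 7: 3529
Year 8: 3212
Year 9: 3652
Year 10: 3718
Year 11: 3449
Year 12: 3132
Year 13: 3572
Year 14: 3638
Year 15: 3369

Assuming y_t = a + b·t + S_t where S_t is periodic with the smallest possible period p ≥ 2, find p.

4

First differences y_{t+1} − y_t: 66, -269, -317, 440, 66, -269, -317, 440, 66, -269, …
The difference pattern repeats every 4 terms and not for any smaller step, so p = 4.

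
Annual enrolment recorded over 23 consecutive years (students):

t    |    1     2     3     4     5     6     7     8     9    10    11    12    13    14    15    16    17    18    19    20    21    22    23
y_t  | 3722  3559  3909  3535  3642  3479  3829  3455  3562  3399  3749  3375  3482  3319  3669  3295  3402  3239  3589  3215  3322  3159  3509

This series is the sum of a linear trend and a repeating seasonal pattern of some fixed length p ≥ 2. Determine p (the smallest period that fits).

First differences y_{t+1} − y_t: -163, 350, -374, 107, -163, 350, -374, 107, -163, 350, …
The difference pattern repeats every 4 terms and not for any smaller step, so p = 4.

4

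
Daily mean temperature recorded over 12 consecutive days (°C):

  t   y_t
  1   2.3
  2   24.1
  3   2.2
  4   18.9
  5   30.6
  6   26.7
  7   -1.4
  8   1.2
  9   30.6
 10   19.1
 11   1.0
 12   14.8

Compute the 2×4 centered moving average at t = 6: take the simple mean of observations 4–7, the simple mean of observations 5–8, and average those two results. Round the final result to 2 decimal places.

16.49

Sum over 4–7: 18.9 + 30.6 + 26.7 + (-1.4) = 74.8
Sum over 5–8: 30.6 + 26.7 + (-1.4) + 1.2 = 57.1
CMA at t=6 = (74.8 + 57.1) / (2·4) = 131.9 / 8 = 16.49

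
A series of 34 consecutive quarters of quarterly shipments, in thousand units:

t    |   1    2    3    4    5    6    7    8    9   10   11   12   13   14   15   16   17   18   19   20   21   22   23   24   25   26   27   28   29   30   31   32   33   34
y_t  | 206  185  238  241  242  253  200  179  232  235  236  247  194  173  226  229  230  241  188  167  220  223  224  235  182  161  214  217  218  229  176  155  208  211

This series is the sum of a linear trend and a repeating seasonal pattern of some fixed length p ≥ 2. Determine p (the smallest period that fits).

6

First differences y_{t+1} − y_t: -21, 53, 3, 1, 11, -53, -21, 53, 3, 1, 11, -53, -21, 53, …
The difference pattern repeats every 6 terms and not for any smaller step, so p = 6.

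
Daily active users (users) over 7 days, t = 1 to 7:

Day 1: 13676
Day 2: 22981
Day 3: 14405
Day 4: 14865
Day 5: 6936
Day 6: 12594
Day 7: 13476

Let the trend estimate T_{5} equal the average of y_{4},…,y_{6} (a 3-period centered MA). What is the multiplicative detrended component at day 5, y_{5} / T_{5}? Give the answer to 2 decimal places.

Trend T_5 = (14865 + 6936 + 12594) / 3 = 34395/3 = 11465.0000
Ratio to trend: 6936 / 11465.0000 = 0.60

0.60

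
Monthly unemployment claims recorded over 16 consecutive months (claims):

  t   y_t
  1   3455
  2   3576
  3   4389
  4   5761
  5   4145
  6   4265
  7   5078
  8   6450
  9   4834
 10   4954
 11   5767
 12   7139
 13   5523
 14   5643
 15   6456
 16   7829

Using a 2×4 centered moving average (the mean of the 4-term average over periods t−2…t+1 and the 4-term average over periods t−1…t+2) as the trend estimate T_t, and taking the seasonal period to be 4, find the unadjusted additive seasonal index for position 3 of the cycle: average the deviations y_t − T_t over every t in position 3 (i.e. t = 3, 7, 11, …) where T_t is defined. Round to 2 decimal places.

Season position 3 occurs at t = 3, 7, 11 (where T_t is defined).
t=3: T_3 = 4381.5000; y_3 − T_3 = 4389 − 4381.5000 = 7.5000
t=7: T_7 = 5070.6250; y_7 − T_7 = 5078 − 5070.6250 = 7.3750
t=11: T_11 = 5759.6250; y_11 − T_11 = 5767 − 5759.6250 = 7.3750
Mean deviation: (7.5000 + 7.3750 + 7.3750) / 3 = 7.42

7.42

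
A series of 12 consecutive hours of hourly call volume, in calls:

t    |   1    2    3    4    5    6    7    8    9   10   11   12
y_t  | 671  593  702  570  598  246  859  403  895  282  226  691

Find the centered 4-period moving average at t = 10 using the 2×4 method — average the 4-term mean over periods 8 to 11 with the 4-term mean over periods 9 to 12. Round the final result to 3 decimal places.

487.500

Sum over 8–11: 403 + 895 + 282 + 226 = 1806
Sum over 9–12: 895 + 282 + 226 + 691 = 2094
CMA at t=10 = (1806 + 2094) / (2·4) = 3900 / 8 = 487.500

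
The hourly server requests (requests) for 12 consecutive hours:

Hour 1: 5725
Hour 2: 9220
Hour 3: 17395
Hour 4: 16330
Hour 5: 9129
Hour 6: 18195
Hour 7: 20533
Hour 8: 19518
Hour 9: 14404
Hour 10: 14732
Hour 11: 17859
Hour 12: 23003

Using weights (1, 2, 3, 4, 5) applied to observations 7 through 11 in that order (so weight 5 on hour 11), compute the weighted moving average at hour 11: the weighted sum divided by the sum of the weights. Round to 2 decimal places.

Weighted sum: 1·20533 + 2·19518 + 3·14404 + 4·14732 + 5·17859 = 20533 + 39036 + 43212 + 58928 + 89295 = 251004
Weight total: 1 + 2 + 3 + 4 + 5 = 15
WMA = 251004 / 15 = 16733.60

16733.60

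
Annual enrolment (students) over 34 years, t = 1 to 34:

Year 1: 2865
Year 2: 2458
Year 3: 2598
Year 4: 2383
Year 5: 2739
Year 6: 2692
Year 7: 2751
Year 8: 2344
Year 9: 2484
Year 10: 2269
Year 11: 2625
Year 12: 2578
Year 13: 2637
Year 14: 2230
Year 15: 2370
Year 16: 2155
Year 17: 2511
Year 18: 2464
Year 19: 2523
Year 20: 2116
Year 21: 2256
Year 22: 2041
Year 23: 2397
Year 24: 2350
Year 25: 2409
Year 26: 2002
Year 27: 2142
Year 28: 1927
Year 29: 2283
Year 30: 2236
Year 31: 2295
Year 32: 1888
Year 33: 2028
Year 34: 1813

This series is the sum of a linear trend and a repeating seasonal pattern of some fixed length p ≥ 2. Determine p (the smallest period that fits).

6

First differences y_{t+1} − y_t: -407, 140, -215, 356, -47, 59, -407, 140, -215, 356, -47, 59, -407, 140, …
The difference pattern repeats every 6 terms and not for any smaller step, so p = 6.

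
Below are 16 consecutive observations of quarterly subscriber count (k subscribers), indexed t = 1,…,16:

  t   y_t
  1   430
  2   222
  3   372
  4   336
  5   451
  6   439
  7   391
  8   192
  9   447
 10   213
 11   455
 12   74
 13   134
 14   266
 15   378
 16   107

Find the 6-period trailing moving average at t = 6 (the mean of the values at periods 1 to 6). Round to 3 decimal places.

Sum of periods 1–6: 430 + 222 + 372 + 336 + 451 + 439 = 2250
Divide by 6: 2250 / 6 = 375.000

375.000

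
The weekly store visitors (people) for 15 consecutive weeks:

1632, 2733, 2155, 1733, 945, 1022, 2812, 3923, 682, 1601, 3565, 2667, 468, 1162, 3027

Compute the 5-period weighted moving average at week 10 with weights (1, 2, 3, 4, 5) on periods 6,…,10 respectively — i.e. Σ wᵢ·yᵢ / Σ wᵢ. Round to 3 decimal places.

1943.200

Weighted sum: 1·1022 + 2·2812 + 3·3923 + 4·682 + 5·1601 = 1022 + 5624 + 11769 + 2728 + 8005 = 29148
Weight total: 1 + 2 + 3 + 4 + 5 = 15
WMA = 29148 / 15 = 1943.200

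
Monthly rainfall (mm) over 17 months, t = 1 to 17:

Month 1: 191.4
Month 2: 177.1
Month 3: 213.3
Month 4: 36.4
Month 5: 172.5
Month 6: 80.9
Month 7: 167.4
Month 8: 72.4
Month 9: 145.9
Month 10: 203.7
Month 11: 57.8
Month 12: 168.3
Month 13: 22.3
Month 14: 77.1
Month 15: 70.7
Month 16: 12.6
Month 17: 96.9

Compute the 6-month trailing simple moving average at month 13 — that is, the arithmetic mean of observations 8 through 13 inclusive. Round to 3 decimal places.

111.733

Sum of periods 8–13: 72.4 + 145.9 + 203.7 + 57.8 + 168.3 + 22.3 = 670.4
Divide by 6: 670.4 / 6 = 111.733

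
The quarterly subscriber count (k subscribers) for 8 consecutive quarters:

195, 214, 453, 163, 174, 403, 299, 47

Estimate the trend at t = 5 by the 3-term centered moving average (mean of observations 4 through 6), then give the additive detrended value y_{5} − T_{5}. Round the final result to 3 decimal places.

-72.667

Trend T_5 = (163 + 174 + 403) / 3 = 740/3 = 246.66667
Detrended value: 174 − 246.66667 = -72.667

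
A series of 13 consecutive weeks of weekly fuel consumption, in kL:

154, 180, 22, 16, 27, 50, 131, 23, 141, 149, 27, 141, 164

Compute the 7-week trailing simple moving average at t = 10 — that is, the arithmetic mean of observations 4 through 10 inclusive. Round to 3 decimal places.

Sum of periods 4–10: 16 + 27 + 50 + 131 + 23 + 141 + 149 = 537
Divide by 7: 537 / 7 = 76.714

76.714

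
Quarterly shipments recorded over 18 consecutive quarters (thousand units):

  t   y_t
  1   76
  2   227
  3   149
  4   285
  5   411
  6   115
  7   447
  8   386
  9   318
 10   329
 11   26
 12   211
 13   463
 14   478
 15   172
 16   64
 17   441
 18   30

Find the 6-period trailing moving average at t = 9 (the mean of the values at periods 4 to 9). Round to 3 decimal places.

327.000

Sum of periods 4–9: 285 + 411 + 115 + 447 + 386 + 318 = 1962
Divide by 6: 1962 / 6 = 327.000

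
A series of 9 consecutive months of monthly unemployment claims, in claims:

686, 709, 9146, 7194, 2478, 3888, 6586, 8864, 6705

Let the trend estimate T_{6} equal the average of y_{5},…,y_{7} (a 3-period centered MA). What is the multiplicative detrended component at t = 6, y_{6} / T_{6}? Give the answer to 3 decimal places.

0.901

Trend T_6 = (2478 + 3888 + 6586) / 3 = 12952/3 = 4317.33333
Ratio to trend: 3888 / 4317.33333 = 0.901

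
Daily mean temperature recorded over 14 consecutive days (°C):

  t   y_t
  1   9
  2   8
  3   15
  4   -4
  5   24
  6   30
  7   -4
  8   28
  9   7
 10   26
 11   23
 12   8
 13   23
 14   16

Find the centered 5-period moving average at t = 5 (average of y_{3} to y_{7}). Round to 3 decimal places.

Sum of periods 3–7: 15 + (-4) + 24 + 30 + (-4) = 61
Divide by 5: 61 / 5 = 12.200

12.200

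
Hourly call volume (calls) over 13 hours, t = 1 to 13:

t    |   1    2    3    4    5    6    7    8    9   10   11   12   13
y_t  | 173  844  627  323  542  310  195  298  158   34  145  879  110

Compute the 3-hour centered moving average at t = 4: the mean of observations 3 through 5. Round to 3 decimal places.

Sum of periods 3–5: 627 + 323 + 542 = 1492
Divide by 3: 1492 / 3 = 497.333

497.333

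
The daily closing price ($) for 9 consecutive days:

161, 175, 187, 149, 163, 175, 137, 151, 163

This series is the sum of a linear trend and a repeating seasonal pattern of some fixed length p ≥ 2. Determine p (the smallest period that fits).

First differences y_{t+1} − y_t: 14, 12, -38, 14, 12, -38, 14, 12, …
The difference pattern repeats every 3 terms and not for any smaller step, so p = 3.

3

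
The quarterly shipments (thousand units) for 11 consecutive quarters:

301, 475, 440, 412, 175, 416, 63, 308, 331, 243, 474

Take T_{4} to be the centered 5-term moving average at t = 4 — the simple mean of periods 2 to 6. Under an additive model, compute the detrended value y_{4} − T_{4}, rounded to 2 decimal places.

Trend T_4 = (475 + 440 + 412 + 175 + 416) / 5 = 1918/5 = 383.6000
Detrended value: 412 − 383.6000 = 28.40

28.40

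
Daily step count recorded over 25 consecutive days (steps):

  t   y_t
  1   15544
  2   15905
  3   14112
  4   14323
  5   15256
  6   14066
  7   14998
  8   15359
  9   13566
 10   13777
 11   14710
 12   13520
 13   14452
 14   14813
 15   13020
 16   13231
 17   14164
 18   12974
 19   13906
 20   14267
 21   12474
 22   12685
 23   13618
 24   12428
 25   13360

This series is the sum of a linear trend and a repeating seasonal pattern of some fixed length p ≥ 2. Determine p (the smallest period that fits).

First differences y_{t+1} − y_t: 361, -1793, 211, 933, -1190, 932, 361, -1793, 211, 933, -1190, 932, 361, -1793, …
The difference pattern repeats every 6 terms and not for any smaller step, so p = 6.

6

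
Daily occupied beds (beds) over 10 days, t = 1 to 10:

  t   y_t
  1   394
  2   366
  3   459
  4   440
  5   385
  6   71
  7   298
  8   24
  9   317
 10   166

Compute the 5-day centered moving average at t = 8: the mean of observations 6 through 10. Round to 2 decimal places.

Sum of periods 6–10: 71 + 298 + 24 + 317 + 166 = 876
Divide by 5: 876 / 5 = 175.20

175.20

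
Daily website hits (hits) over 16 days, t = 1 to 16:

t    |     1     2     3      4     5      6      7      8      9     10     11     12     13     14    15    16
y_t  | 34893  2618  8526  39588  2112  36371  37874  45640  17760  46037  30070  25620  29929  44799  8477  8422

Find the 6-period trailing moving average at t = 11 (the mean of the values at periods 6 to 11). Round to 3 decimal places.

Sum of periods 6–11: 36371 + 37874 + 45640 + 17760 + 46037 + 30070 = 213752
Divide by 6: 213752 / 6 = 35625.333

35625.333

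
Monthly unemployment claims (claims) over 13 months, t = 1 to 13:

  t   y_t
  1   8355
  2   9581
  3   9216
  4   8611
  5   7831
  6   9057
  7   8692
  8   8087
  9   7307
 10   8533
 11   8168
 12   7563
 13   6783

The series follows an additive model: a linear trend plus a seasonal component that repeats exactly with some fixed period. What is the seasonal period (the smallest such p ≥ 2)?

4

First differences y_{t+1} − y_t: 1226, -365, -605, -780, 1226, -365, -605, -780, 1226, -365, …
The difference pattern repeats every 4 terms and not for any smaller step, so p = 4.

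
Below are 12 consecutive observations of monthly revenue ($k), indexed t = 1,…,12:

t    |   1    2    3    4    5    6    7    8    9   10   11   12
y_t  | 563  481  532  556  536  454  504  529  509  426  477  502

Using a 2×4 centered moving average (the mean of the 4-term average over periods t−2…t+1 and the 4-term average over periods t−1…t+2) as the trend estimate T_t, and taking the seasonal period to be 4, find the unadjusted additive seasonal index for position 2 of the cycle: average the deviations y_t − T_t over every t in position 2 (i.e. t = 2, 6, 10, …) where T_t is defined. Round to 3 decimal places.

Season position 2 occurs at t = 6, 10 (where T_t is defined).
t=6: T_6 = 509.12500; y_6 − T_6 = 454 − 509.12500 = -55.12500
t=10: T_10 = 481.87500; y_10 − T_10 = 426 − 481.87500 = -55.87500
Mean deviation: (-55.12500 + -55.87500) / 2 = -55.500

-55.500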